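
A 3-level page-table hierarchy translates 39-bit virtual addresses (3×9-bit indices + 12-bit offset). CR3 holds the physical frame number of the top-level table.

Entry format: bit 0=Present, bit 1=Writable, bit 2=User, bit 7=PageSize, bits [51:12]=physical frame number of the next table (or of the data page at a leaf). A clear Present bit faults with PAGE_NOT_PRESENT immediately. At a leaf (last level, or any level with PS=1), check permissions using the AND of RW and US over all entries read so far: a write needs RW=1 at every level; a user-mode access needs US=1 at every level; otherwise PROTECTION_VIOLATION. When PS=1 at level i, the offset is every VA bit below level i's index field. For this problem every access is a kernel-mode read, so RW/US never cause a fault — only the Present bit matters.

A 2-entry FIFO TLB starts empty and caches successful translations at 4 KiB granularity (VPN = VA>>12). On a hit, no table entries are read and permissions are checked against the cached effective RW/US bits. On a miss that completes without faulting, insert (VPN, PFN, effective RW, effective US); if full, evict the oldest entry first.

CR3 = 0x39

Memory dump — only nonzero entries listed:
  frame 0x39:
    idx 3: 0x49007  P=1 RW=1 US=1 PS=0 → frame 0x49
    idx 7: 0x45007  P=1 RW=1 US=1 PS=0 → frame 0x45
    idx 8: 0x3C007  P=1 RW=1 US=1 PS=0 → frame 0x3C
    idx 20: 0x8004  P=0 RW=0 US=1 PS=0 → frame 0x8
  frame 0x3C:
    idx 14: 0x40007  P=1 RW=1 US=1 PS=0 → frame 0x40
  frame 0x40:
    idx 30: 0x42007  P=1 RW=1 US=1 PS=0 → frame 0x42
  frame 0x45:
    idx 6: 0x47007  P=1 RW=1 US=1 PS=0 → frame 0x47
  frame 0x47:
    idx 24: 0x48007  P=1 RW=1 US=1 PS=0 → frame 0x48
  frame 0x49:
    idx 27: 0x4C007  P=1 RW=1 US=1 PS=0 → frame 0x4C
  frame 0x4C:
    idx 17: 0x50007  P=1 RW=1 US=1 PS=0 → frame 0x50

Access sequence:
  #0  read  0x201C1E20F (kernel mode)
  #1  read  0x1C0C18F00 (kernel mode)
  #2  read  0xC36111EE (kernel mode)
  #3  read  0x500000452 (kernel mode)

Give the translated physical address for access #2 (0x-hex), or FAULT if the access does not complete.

Per-access translation:
#0 VA=0x201C1E20F (r,kernel):
  L0 @0x39[8] → 0x3C007  P=1,RW=1,US=1,PS=0
  L1 @0x3C[14] → 0x40007  P=1,RW=1,US=1,PS=0
  L2 @0x40[30] → 0x42007  P=1,RW=1,US=1,PS=0
  ✓ 0x4220F  — 3 lookups
#1 VA=0x1C0C18F00 (r,kernel):
  L0 @0x39[7] → 0x45007  P=1,RW=1,US=1,PS=0
  L1 @0x45[6] → 0x47007  P=1,RW=1,US=1,PS=0
  L2 @0x47[24] → 0x48007  P=1,RW=1,US=1,PS=0
  ✓ 0x48F00  — 3 lookups
#2 VA=0xC36111EE (r,kernel):
  L0 @0x39[3] → 0x49007  P=1,RW=1,US=1,PS=0
  L1 @0x49[27] → 0x4C007  P=1,RW=1,US=1,PS=0
  L2 @0x4C[17] → 0x50007  P=1,RW=1,US=1,PS=0
  ✓ 0x501EE  — 3 lookups
#3 VA=0x500000452 (r,kernel):
  L0 @0x39[20] → 0x8004  P=0,RW=0,US=1,PS=0
  ⇒ fault: PAGE_NOT_PRESENT  — 1 lookups

Access #2 PA: 0x501EE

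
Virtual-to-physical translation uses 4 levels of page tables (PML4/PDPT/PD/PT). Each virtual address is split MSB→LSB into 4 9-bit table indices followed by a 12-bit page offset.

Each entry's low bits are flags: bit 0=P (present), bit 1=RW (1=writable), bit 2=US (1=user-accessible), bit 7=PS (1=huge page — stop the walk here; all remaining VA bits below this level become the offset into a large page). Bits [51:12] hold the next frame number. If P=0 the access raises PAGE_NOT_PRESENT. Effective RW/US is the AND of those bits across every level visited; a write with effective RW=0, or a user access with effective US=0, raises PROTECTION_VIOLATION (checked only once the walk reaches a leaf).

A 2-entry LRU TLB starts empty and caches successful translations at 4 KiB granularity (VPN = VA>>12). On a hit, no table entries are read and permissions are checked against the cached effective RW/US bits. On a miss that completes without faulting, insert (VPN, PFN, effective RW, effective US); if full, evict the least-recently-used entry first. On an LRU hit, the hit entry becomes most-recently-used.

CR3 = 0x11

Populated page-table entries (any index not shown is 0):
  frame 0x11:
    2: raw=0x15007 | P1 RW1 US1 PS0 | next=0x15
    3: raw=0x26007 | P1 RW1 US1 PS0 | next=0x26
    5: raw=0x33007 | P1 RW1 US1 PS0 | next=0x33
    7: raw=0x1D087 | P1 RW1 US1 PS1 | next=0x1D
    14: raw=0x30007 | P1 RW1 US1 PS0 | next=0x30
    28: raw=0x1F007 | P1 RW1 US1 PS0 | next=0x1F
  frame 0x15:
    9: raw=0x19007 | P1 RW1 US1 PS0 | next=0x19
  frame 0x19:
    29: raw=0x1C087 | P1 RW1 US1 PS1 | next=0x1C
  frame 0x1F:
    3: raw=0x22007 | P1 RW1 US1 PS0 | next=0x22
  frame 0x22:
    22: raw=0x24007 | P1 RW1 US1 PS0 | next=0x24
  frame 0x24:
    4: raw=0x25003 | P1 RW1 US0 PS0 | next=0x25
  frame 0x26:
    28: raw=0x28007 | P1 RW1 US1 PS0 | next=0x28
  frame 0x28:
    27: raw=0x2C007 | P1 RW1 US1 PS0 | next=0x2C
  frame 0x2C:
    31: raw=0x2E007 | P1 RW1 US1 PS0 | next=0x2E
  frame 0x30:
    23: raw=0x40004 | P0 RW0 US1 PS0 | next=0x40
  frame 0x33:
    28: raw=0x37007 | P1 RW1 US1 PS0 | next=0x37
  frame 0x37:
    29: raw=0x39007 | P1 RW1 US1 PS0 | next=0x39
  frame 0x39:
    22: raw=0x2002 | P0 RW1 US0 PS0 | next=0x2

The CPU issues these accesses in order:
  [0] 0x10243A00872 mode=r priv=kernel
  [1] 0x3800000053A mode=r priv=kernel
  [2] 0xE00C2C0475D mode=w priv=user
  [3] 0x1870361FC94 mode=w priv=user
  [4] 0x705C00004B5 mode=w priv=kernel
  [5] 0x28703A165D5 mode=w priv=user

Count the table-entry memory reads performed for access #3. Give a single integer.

Per-access translation:
#0 VA=0x10243A00872 (r,kernel):
  [0] read 0x11 idx=2: raw=0x15007 flags P=1 W=1 U=1 S=0
  [1] read 0x15 idx=9: raw=0x19007 flags P=1 W=1 U=1 S=0
  [2] read 0x19 idx=29: raw=0x1C087 flags P=1 W=1 U=1 S=1
  ✓ 0x1C872 (huge @L2)  — 3 lookups
#1 VA=0x3800000053A (r,kernel):
  [0] read 0x11 idx=7: raw=0x1D087 flags P=1 W=1 U=1 S=1
  ✓ 0x1D53A (huge @L0)  — 1 lookups
#2 VA=0xE00C2C0475D (w,user):
  [0] read 0x11 idx=28: raw=0x1F007 flags P=1 W=1 U=1 S=0
  [1] read 0x1F idx=3: raw=0x22007 flags P=1 W=1 U=1 S=0
  [2] read 0x22 idx=22: raw=0x24007 flags P=1 W=1 U=1 S=0
  [3] read 0x24 idx=4: raw=0x25003 flags P=1 W=1 U=0 S=0
  ⇒ fault: PROTECTION_VIOLATION  — 4 lookups
#3 VA=0x1870361FC94 (w,user):
  [0] read 0x11 idx=3: raw=0x26007 flags P=1 W=1 U=1 S=0
  [1] read 0x26 idx=28: raw=0x28007 flags P=1 W=1 U=1 S=0
  [2] read 0x28 idx=27: raw=0x2C007 flags P=1 W=1 U=1 S=0
  [3] read 0x2C idx=31: raw=0x2E007 flags P=1 W=1 U=1 S=0
  ✓ 0x2EC94  — 4 lookups
#4 VA=0x705C00004B5 (w,kernel):
  [0] read 0x11 idx=14: raw=0x30007 flags P=1 W=1 U=1 S=0
  [1] read 0x30 idx=23: raw=0x40004 flags P=0 W=0 U=1 S=0
  ⇒ fault: PAGE_NOT_PRESENT  — 2 lookups
#5 VA=0x28703A165D5 (w,user):
  [0] read 0x11 idx=5: raw=0x33007 flags P=1 W=1 U=1 S=0
  [1] read 0x33 idx=28: raw=0x37007 flags P=1 W=1 U=1 S=0
  [2] read 0x37 idx=29: raw=0x39007 flags P=1 W=1 U=1 S=0
  [3] read 0x39 idx=22: raw=0x2002 flags P=0 W=1 U=0 S=0
  ⇒ fault: PAGE_NOT_PRESENT  — 4 lookups

Entries read for #3: 4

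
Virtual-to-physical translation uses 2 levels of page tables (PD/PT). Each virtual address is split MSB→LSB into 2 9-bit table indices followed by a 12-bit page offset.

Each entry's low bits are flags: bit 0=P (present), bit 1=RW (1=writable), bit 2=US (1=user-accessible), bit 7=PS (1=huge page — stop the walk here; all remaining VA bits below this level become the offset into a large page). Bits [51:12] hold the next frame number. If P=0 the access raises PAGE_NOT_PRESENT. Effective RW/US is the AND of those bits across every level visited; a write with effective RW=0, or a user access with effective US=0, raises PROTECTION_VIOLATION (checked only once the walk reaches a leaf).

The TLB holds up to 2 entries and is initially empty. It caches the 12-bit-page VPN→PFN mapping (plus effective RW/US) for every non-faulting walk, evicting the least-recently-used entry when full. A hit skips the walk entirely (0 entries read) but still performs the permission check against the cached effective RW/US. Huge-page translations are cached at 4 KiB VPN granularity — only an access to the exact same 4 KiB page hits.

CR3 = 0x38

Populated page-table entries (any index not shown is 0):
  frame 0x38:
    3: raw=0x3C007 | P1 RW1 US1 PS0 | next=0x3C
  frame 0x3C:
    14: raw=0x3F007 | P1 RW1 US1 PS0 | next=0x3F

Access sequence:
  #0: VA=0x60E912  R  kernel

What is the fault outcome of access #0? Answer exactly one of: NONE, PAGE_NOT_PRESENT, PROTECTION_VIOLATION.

Per-access translation:
#0 VA=0x60E912 (r,kernel):
  L0: frame=0x38 idx=3 entry=0x3C007 [P=1 RW=1 US=1 PS=0]
  L1: frame=0x3C idx=14 entry=0x3F007 [P=1 RW=1 US=1 PS=0]
  → PA=0x3F912  (2 entries read)

Access #0 fault: NONE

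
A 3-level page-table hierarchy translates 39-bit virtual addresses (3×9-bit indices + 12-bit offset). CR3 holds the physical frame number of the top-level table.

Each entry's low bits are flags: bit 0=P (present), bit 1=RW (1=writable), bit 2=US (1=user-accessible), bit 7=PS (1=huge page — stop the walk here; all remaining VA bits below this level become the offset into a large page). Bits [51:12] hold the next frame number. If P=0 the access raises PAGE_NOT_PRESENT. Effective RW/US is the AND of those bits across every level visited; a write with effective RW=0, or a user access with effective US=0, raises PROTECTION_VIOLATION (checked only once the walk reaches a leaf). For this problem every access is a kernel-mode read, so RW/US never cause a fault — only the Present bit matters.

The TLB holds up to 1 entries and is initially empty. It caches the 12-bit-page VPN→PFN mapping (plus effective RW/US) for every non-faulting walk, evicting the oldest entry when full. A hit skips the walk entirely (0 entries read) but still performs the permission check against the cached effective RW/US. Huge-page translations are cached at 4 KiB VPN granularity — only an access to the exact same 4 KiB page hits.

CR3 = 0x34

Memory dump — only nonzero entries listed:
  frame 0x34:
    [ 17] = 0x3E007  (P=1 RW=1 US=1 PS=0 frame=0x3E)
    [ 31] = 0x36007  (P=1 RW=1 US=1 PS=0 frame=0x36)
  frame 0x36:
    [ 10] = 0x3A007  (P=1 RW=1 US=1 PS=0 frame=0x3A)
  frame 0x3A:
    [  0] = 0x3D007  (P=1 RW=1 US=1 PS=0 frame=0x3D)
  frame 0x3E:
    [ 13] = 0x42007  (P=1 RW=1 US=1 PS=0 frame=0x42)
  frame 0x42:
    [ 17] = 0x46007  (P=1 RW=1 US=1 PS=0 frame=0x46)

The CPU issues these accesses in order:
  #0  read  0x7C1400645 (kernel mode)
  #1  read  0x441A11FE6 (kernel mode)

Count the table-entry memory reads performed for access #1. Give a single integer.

Walk each access:
#0 VA=0x7C1400645 (r,kernel):
  L0: frame=0x34 idx=31 entry=0x36007 [P=1 RW=1 US=1 PS=0]
  L1: frame=0x36 idx=10 entry=0x3A007 [P=1 RW=1 US=1 PS=0]
  L2: frame=0x3A idx=0 entry=0x3D007 [P=1 RW=1 US=1 PS=0]
  → PA=0x3D645  (3 entries read)
#1 VA=0x441A11FE6 (r,kernel):
  L0: frame=0x34 idx=17 entry=0x3E007 [P=1 RW=1 US=1 PS=0]
  L1: frame=0x3E idx=13 entry=0x42007 [P=1 RW=1 US=1 PS=0]
  L2: frame=0x42 idx=17 entry=0x46007 [P=1 RW=1 US=1 PS=0]
  → PA=0x46FE6  (3 entries read)

Entries read for #1: 3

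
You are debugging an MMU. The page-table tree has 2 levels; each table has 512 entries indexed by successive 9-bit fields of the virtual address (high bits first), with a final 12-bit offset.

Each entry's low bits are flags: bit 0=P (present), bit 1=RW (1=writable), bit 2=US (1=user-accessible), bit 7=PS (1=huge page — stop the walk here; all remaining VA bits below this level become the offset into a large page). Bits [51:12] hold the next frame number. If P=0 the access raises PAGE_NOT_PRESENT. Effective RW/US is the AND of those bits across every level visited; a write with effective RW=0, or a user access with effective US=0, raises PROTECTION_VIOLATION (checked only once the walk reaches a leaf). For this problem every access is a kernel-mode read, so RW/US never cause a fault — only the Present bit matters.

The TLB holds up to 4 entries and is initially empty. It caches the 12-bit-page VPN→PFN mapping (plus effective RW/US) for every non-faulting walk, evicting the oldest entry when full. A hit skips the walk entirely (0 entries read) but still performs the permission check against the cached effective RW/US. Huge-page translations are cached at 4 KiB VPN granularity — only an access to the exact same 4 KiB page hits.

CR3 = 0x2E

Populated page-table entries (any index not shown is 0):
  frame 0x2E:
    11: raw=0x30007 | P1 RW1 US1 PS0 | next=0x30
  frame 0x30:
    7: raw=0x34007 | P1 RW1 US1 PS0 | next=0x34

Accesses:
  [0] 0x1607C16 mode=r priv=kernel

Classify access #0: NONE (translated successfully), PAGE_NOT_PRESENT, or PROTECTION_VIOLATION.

Walk each access:
#0 VA=0x1607C16 (r,kernel):
  L0: frame=0x2E idx=11 entry=0x30007 [P=1 RW=1 US=1 PS=0]
  L1: frame=0x30 idx=7 entry=0x34007 [P=1 RW=1 US=1 PS=0]
  ⇒ phys 0x34C16  [2 reads]

Access #0 fault: NONE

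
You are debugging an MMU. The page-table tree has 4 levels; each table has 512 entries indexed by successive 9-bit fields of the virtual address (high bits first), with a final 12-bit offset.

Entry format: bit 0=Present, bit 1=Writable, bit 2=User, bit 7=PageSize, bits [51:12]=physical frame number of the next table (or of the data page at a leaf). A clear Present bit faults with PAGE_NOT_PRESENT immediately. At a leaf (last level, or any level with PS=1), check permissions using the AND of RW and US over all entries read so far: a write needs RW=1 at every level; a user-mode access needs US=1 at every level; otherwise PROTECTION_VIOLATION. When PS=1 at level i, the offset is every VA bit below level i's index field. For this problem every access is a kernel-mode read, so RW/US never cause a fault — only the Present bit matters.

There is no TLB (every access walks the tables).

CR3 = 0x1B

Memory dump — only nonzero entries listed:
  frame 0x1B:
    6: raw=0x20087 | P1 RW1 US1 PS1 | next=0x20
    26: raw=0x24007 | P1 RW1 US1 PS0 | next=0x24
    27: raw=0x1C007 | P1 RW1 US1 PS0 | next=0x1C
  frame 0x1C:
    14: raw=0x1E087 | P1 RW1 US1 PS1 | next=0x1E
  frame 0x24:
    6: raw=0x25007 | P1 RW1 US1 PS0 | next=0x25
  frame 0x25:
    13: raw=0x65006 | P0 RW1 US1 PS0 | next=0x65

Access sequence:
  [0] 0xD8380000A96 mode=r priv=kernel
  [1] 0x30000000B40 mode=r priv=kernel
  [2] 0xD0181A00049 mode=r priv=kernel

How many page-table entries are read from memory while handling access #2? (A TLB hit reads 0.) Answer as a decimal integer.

Trace:
#0 VA=0xD8380000A96 (r,kernel):
  L0: frame=0x1B idx=27 entry=0x1C007 [P=1 RW=1 US=1 PS=0]
  L1: frame=0x1C idx=14 entry=0x1E087 [P=1 RW=1 US=1 PS=1]
  → PA=0x1EA96 (huge @L1)  (2 entries read)
#1 VA=0x30000000B40 (r,kernel):
  L0: frame=0x1B idx=6 entry=0x20087 [P=1 RW=1 US=1 PS=1]
  → PA=0x20B40 (huge @L0)  (1 entries read)
#2 VA=0xD0181A00049 (r,kernel):
  L0: frame=0x1B idx=26 entry=0x24007 [P=1 RW=1 US=1 PS=0]
  L1: frame=0x24 idx=6 entry=0x25007 [P=1 RW=1 US=1 PS=0]
  L2: frame=0x25 idx=13 entry=0x65006 [P=0 RW=1 US=1 PS=0]
  ✗ PAGE_NOT_PRESENT  [3 reads]

Entries read for #2: 3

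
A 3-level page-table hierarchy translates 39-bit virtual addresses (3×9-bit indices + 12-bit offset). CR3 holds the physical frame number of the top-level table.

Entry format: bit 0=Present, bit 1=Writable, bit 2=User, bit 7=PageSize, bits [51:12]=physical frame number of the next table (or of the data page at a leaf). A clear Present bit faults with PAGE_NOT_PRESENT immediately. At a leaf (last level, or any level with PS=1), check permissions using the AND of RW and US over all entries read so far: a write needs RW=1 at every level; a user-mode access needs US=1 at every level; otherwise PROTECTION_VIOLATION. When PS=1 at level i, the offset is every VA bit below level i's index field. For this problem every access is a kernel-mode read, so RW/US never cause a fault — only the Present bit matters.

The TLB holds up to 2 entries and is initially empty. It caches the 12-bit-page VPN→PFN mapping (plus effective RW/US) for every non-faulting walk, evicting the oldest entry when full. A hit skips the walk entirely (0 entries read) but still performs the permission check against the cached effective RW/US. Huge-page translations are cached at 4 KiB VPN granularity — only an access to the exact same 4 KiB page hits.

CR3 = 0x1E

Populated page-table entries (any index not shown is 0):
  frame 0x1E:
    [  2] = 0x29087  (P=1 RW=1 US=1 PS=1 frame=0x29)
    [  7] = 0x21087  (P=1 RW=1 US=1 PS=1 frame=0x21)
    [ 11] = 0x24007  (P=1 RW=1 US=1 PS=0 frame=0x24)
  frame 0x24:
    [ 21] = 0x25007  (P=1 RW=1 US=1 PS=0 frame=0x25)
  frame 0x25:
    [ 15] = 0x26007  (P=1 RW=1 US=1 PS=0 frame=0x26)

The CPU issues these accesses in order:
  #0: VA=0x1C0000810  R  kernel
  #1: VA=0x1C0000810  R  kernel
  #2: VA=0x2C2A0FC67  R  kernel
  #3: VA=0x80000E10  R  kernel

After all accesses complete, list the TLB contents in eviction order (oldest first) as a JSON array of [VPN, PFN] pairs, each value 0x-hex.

Trace:
#0 VA=0x1C0000810 (r,kernel):
  [0] read 0x1E idx=7: raw=0x21087 flags P=1 W=1 U=1 S=1
  → PA=0x21810 (huge @L0)  (1 entries read)
#1 VA=0x1C0000810 (r,kernel):
  TLB hit vpn=0x1C0000 → PA=0x21810
#2 VA=0x2C2A0FC67 (r,kernel):
  [0] read 0x1E idx=11: raw=0x24007 flags P=1 W=1 U=1 S=0
  [1] read 0x24 idx=21: raw=0x25007 flags P=1 W=1 U=1 S=0
  [2] read 0x25 idx=15: raw=0x26007 flags P=1 W=1 U=1 S=0
  → PA=0x26C67  (3 entries read)
#3 VA=0x80000E10 (r,kernel):
  [0] read 0x1E idx=2: raw=0x29087 flags P=1 W=1 U=1 S=1
  → PA=0x29E10 (huge @L0)  (1 entries read)

TLB: [["0x2C2A0F", "0x26"], ["0x80000", "0x29"]]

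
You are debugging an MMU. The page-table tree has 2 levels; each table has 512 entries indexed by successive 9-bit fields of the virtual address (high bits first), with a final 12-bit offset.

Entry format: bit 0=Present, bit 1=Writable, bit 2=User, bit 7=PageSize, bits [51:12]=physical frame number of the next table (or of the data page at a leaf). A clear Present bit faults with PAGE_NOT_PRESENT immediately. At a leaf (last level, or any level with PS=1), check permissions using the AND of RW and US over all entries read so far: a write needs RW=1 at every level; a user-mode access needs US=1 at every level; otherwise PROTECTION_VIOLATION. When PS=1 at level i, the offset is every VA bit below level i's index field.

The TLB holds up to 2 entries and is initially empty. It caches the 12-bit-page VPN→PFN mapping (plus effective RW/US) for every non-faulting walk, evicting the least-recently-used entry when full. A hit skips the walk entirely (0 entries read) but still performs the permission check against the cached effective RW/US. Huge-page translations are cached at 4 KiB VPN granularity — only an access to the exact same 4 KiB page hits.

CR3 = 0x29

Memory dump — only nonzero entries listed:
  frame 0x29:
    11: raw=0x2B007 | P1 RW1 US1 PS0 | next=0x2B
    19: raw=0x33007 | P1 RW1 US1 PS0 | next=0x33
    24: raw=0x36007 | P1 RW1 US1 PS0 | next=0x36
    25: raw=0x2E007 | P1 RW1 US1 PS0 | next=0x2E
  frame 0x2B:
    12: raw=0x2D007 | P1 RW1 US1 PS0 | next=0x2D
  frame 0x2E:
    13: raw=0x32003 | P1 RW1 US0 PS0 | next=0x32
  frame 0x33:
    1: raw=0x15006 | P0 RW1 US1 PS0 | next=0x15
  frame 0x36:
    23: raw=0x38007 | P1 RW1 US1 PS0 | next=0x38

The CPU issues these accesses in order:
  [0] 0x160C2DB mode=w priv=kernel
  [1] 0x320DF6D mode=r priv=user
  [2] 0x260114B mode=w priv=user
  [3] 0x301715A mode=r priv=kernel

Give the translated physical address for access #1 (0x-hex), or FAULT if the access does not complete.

Walk each access:
#0 VA=0x160C2DB (w,kernel):
  L0: frame=0x29 idx=11 entry=0x2B007 [P=1 RW=1 US=1 PS=0]
  L1: frame=0x2B idx=12 entry=0x2D007 [P=1 RW=1 US=1 PS=0]
  → PA=0x2D2DB  (2 entries read)
#1 VA=0x320DF6D (r,user):
  L0: frame=0x29 idx=25 entry=0x2E007 [P=1 RW=1 US=1 PS=0]
  L1: frame=0x2E idx=13 entry=0x32003 [P=1 RW=1 US=0 PS=0]
  ✗ PROTECTION_VIOLATION  [2 reads]
#2 VA=0x260114B (w,user):
  L0: frame=0x29 idx=19 entry=0x33007 [P=1 RW=1 US=1 PS=0]
  L1: frame=0x33 idx=1 entry=0x15006 [P=0 RW=1 US=1 PS=0]
  ✗ PAGE_NOT_PRESENT  [2 reads]
#3 VA=0x301715A (r,kernel):
  L0: frame=0x29 idx=24 entry=0x36007 [P=1 RW=1 US=1 PS=0]
  L1: frame=0x36 idx=23 entry=0x38007 [P=1 RW=1 US=1 PS=0]
  → PA=0x3815A  (2 entries read)

Access #1 PA: FAULT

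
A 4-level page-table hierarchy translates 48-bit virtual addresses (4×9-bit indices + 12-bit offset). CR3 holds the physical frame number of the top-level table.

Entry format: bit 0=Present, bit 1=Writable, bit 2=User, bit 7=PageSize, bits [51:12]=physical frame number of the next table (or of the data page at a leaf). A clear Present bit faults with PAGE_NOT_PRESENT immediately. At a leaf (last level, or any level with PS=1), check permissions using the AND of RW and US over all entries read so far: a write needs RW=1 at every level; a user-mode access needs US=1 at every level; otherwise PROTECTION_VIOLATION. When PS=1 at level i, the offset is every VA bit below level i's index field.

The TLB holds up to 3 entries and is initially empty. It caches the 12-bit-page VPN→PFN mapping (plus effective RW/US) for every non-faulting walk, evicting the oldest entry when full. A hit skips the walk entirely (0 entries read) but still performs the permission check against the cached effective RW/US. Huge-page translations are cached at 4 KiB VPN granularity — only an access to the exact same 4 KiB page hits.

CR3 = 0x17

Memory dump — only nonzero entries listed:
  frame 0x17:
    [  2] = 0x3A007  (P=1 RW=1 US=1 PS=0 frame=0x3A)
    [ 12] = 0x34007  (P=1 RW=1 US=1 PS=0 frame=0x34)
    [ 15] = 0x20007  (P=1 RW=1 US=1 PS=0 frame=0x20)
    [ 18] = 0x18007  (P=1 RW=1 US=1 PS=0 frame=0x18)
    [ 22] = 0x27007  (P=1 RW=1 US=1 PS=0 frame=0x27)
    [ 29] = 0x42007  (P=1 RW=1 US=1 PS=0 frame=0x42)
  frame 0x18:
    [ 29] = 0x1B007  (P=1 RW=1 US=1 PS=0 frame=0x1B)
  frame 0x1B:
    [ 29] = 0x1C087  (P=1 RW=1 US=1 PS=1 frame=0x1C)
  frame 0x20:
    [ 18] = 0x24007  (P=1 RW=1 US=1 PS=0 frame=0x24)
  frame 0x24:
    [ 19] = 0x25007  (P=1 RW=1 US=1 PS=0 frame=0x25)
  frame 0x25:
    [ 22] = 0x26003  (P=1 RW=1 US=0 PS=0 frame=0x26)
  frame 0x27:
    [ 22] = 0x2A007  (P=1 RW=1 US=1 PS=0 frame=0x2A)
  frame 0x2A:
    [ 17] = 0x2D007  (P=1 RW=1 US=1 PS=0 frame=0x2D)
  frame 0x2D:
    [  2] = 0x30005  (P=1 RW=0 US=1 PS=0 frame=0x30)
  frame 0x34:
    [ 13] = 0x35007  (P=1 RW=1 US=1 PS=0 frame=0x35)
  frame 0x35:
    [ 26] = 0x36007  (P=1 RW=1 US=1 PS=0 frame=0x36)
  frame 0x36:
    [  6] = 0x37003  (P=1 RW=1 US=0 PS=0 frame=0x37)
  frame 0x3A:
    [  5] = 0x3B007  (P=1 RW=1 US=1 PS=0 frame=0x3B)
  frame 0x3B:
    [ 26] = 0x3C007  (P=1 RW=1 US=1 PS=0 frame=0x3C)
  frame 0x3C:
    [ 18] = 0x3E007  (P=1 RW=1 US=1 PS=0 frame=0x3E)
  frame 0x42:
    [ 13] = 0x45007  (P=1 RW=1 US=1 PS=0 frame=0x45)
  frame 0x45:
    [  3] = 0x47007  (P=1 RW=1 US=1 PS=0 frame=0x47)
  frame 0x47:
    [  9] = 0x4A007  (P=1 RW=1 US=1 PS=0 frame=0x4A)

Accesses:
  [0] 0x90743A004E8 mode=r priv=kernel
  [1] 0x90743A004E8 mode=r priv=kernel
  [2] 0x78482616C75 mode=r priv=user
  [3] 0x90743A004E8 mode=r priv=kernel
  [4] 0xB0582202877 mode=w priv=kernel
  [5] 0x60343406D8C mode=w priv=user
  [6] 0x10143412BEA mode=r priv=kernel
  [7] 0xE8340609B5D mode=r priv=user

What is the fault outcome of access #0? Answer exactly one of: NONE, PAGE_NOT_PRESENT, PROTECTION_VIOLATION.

Trace:
#0 VA=0x90743A004E8 (r,kernel):
  [0] read 0x17 idx=18: raw=0x18007 flags P=1 W=1 U=1 S=0
  [1] read 0x18 idx=29: raw=0x1B007 flags P=1 W=1 U=1 S=0
  [2] read 0x1B idx=29: raw=0x1C087 flags P=1 W=1 U=1 S=1
  ✓ 0x1C4E8 (huge @L2)  — 3 lookups
#1 VA=0x90743A004E8 (r,kernel):
  TLB hit vpn=0x90743A00 → PA=0x1C4E8
#2 VA=0x78482616C75 (r,user):
  [0] read 0x17 idx=15: raw=0x20007 flags P=1 W=1 U=1 S=0
  [1] read 0x20 idx=18: raw=0x24007 flags P=1 W=1 U=1 S=0
  [2] read 0x24 idx=19: raw=0x25007 flags P=1 W=1 U=1 S=0
  [3] read 0x25 idx=22: raw=0x26003 flags P=1 W=1 U=0 S=0
  → PROTECTION_VIOLATION  (4 entries read)
#3 VA=0x90743A004E8 (r,kernel):
  TLB hit vpn=0x90743A00 → PA=0x1C4E8
#4 VA=0xB0582202877 (w,kernel):
  [0] read 0x17 idx=22: raw=0x27007 flags P=1 W=1 U=1 S=0
  [1] read 0x27 idx=22: raw=0x2A007 flags P=1 W=1 U=1 S=0
  [2] read 0x2A idx=17: raw=0x2D007 flags P=1 W=1 U=1 S=0
  [3] read 0x2D idx=2: raw=0x30005 flags P=1 W=0 U=1 S=0
  → PROTECTION_VIOLATION  (4 entries read)
#5 VA=0x60343406D8C (w,user):
  [0] read 0x17 idx=12: raw=0x34007 flags P=1 W=1 U=1 S=0
  [1] read 0x34 idx=13: raw=0x35007 flags P=1 W=1 U=1 S=0
  [2] read 0x35 idx=26: raw=0x36007 flags P=1 W=1 U=1 S=0
  [3] read 0x36 idx=6: raw=0x37003 flags P=1 W=1 U=0 S=0
  → PROTECTION_VIOLATION  (4 entries read)
#6 VA=0x10143412BEA (r,kernel):
  [0] read 0x17 idx=2: raw=0x3A007 flags P=1 W=1 U=1 S=0
  [1] read 0x3A idx=5: raw=0x3B007 flags P=1 W=1 U=1 S=0
  [2] read 0x3B idx=26: raw=0x3C007 flags P=1 W=1 U=1 S=0
  [3] read 0x3C idx=18: raw=0x3E007 flags P=1 W=1 U=1 S=0
  ✓ 0x3EBEA  — 4 lookups
#7 VA=0xE8340609B5D (r,user):
  [0] read 0x17 idx=29: raw=0x42007 flags P=1 W=1 U=1 S=0
  [1] read 0x42 idx=13: raw=0x45007 flags P=1 W=1 U=1 S=0
  [2] read 0x45 idx=3: raw=0x47007 flags P=1 W=1 U=1 S=0
  [3] read 0x47 idx=9: raw=0x4A007 flags P=1 W=1 U=1 S=0
  ✓ 0x4AB5D  — 4 lookups

Access #0 fault: NONE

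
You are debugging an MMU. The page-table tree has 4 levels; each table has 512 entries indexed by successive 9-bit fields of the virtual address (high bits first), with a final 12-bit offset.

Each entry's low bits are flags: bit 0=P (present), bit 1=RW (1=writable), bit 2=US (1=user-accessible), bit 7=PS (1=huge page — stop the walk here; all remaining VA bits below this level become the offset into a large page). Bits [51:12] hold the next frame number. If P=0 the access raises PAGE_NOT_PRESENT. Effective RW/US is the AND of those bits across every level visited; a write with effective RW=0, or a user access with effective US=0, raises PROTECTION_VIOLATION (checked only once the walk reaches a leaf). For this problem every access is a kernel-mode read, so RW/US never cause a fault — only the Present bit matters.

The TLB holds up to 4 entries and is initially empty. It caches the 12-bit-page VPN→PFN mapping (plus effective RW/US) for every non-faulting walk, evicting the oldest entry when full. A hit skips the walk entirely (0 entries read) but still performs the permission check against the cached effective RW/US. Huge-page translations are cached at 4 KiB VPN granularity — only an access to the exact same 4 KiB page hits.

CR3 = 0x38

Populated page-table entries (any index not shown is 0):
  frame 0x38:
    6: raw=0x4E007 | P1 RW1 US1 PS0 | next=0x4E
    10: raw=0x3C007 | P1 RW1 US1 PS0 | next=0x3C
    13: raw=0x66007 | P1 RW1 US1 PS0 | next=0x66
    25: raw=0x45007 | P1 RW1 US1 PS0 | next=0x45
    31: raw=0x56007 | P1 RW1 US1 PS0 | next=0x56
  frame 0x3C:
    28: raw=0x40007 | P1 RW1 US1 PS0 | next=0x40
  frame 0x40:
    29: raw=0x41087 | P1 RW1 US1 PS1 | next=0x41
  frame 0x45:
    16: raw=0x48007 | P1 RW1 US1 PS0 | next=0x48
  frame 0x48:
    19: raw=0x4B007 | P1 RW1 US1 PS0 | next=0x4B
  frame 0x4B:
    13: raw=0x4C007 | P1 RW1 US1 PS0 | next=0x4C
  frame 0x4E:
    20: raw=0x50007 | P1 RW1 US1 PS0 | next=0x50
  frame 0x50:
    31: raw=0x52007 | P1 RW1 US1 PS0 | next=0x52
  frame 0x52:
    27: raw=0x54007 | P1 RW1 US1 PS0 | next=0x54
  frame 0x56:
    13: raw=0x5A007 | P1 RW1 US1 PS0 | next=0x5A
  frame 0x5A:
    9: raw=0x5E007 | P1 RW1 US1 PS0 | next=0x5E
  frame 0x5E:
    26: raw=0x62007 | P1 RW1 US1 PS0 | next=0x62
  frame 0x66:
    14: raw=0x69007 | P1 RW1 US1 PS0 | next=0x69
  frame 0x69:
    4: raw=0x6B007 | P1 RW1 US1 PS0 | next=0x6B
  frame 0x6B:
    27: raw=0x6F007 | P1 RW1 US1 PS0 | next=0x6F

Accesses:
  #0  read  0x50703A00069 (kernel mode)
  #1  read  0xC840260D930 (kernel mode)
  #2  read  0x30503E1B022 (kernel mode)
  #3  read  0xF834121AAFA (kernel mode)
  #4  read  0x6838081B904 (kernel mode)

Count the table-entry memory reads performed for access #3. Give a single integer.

Trace:
#0 VA=0x50703A00069 (r,kernel):
  [0] read 0x38 idx=10: raw=0x3C007 flags P=1 W=1 U=1 S=0
  [1] read 0x3C idx=28: raw=0x40007 flags P=1 W=1 U=1 S=0
  [2] read 0x40 idx=29: raw=0x41087 flags P=1 W=1 U=1 S=1
  ⇒ phys 0x41069 (huge @L2)  [3 reads]
#1 VA=0xC840260D930 (r,kernel):
  [0] read 0x38 idx=25: raw=0x45007 flags P=1 W=1 U=1 S=0
  [1] read 0x45 idx=16: raw=0x48007 flags P=1 W=1 U=1 S=0
  [2] read 0x48 idx=19: raw=0x4B007 flags P=1 W=1 U=1 S=0
  [3] read 0x4B idx=13: raw=0x4C007 flags P=1 W=1 U=1 S=0
  ⇒ phys 0x4C930  [4 reads]
#2 VA=0x30503E1B022 (r,kernel):
  [0] read 0x38 idx=6: raw=0x4E007 flags P=1 W=1 U=1 S=0
  [1] read 0x4E idx=20: raw=0x50007 flags P=1 W=1 U=1 S=0
  [2] read 0x50 idx=31: raw=0x52007 flags P=1 W=1 U=1 S=0
  [3] read 0x52 idx=27: raw=0x54007 flags P=1 W=1 U=1 S=0
  ⇒ phys 0x54022  [4 reads]
#3 VA=0xF834121AAFA (r,kernel):
  [0] read 0x38 idx=31: raw=0x56007 flags P=1 W=1 U=1 S=0
  [1] read 0x56 idx=13: raw=0x5A007 flags P=1 W=1 U=1 S=0
  [2] read 0x5A idx=9: raw=0x5E007 flags P=1 W=1 U=1 S=0
  [3] read 0x5E idx=26: raw=0x62007 flags P=1 W=1 U=1 S=0
  ⇒ phys 0x62AFA  [4 reads]
#4 VA=0x6838081B904 (r,kernel):
  [0] read 0x38 idx=13: raw=0x66007 flags P=1 W=1 U=1 S=0
  [1] read 0x66 idx=14: raw=0x69007 flags P=1 W=1 U=1 S=0
  [2] read 0x69 idx=4: raw=0x6B007 flags P=1 W=1 U=1 S=0
  [3] read 0x6B idx=27: raw=0x6F007 flags P=1 W=1 U=1 S=0
  ⇒ phys 0x6F904  [4 reads]

Entries read for #3: 4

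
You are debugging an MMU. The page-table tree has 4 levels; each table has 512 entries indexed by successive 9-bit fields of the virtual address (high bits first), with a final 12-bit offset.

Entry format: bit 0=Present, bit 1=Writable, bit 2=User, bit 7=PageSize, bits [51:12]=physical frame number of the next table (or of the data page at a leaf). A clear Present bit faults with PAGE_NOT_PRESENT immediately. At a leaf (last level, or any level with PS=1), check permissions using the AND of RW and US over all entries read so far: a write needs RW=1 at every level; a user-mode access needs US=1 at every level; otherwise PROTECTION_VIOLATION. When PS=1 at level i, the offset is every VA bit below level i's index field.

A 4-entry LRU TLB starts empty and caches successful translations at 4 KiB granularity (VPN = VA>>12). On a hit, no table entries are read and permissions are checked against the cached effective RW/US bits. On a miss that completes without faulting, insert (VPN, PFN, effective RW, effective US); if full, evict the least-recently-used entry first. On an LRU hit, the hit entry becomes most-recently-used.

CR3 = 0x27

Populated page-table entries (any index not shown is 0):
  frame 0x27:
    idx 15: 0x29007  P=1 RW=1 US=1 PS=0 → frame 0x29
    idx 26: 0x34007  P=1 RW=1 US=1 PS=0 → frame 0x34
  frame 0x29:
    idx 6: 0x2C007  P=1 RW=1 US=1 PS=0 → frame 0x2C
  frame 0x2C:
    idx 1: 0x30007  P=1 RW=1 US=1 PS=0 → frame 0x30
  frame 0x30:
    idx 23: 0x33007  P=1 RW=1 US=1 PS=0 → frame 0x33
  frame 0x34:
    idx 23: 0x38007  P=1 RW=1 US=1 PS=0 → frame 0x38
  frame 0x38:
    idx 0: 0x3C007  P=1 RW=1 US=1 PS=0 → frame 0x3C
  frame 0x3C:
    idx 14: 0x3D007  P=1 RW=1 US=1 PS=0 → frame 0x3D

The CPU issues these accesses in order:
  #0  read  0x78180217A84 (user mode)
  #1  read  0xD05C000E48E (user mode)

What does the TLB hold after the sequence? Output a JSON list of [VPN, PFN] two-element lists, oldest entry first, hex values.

Trace:
#0 VA=0x78180217A84 (r,user):
  [0] read 0x27 idx=15: raw=0x29007 flags P=1 W=1 U=1 S=0
  [1] read 0x29 idx=6: raw=0x2C007 flags P=1 W=1 U=1 S=0
  [2] read 0x2C idx=1: raw=0x30007 flags P=1 W=1 U=1 S=0
  [3] read 0x30 idx=23: raw=0x33007 flags P=1 W=1 U=1 S=0
  ✓ 0x33A84  — 4 lookups
#1 VA=0xD05C000E48E (r,user):
  [0] read 0x27 idx=26: raw=0x34007 flags P=1 W=1 U=1 S=0
  [1] read 0x34 idx=23: raw=0x38007 flags P=1 W=1 U=1 S=0
  [2] read 0x38 idx=0: raw=0x3C007 flags P=1 W=1 U=1 S=0
  [3] read 0x3C idx=14: raw=0x3D007 flags P=1 W=1 U=1 S=0
  ✓ 0x3D48E  — 4 lookups

TLB: [["0x78180217", "0x33"], ["0xD05C000E", "0x3D"]]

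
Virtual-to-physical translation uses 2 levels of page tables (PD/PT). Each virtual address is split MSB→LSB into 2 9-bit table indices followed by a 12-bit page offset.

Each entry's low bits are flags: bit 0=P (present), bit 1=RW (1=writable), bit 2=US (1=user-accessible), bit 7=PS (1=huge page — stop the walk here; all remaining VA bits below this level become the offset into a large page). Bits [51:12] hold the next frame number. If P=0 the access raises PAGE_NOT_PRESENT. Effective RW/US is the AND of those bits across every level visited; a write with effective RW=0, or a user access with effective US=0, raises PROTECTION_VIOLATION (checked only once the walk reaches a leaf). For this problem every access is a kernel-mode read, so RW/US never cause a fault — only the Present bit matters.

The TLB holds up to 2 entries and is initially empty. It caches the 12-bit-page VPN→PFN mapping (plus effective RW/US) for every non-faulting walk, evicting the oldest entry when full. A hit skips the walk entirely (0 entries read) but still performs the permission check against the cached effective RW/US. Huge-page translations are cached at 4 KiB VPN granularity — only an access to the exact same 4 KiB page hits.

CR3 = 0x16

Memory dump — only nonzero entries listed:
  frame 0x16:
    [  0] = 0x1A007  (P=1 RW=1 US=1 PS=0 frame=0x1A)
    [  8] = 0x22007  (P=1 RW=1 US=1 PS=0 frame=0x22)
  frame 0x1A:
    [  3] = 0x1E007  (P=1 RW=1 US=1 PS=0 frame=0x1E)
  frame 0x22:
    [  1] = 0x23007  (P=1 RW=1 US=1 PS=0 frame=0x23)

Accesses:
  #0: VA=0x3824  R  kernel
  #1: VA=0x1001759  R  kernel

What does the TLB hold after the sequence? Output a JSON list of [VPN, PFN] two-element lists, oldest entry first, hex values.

Per-access translation:
#0 VA=0x3824 (r,kernel):
  L0 @0x16[0] → 0x1A007  P=1,RW=1,US=1,PS=0
  L1 @0x1A[3] → 0x1E007  P=1,RW=1,US=1,PS=0
  ✓ 0x1E824  — 2 lookups
#1 VA=0x1001759 (r,kernel):
  L0 @0x16[8] → 0x22007  P=1,RW=1,US=1,PS=0
  L1 @0x22[1] → 0x23007  P=1,RW=1,US=1,PS=0
  ✓ 0x23759  — 2 lookups

TLB: [["0x3", "0x1E"], ["0x1001", "0x23"]]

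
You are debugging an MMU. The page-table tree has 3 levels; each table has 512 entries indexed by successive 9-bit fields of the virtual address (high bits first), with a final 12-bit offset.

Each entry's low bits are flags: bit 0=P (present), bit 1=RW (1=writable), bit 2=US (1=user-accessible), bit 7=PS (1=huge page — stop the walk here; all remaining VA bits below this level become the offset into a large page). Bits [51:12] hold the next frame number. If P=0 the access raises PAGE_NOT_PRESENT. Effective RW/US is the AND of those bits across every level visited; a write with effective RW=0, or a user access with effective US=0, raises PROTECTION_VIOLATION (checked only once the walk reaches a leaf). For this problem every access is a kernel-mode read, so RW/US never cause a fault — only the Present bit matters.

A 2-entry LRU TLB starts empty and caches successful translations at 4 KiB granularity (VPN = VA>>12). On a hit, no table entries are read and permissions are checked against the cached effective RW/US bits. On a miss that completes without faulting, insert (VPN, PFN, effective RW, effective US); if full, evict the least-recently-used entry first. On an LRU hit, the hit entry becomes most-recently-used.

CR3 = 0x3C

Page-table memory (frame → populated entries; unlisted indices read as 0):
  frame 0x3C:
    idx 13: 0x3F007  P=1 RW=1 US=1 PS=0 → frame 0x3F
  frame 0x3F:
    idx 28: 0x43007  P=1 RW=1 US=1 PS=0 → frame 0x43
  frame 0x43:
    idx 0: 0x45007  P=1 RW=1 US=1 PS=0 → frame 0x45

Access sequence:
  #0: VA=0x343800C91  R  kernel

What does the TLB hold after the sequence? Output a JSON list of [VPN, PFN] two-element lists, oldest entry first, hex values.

Per-access translation:
#0 VA=0x343800C91 (r,kernel):
  [0] read 0x3C idx=13: raw=0x3F007 flags P=1 W=1 U=1 S=0
  [1] read 0x3F idx=28: raw=0x43007 flags P=1 W=1 U=1 S=0
  [2] read 0x43 idx=0: raw=0x45007 flags P=1 W=1 U=1 S=0
  → PA=0x45C91  (3 entries read)

TLB: [["0x343800", "0x45"]]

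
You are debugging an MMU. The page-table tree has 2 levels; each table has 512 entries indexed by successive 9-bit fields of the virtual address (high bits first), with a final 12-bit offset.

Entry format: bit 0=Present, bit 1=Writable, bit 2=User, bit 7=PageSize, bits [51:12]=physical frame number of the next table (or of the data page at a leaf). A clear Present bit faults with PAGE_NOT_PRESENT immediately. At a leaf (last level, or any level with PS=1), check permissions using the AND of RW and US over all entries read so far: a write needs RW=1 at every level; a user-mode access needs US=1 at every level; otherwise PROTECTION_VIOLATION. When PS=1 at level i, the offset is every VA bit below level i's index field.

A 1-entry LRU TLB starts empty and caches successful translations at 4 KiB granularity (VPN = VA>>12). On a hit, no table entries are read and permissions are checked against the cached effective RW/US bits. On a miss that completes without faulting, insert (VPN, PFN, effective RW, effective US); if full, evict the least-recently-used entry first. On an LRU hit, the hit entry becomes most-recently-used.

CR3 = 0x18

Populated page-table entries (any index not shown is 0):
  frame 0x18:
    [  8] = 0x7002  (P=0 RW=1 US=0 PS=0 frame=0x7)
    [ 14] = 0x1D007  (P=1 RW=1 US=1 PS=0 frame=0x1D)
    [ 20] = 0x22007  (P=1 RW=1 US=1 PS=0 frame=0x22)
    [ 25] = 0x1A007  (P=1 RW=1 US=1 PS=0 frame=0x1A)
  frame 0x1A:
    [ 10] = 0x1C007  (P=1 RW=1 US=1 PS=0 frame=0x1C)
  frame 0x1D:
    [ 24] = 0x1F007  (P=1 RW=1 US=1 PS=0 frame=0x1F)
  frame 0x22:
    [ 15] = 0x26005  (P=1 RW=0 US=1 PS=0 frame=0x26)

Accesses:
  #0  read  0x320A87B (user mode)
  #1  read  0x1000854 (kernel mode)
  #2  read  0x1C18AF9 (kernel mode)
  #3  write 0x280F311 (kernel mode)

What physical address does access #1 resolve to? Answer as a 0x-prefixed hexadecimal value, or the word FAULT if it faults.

Trace:
#0 VA=0x320A87B (r,user):
  lvl0: tbl 0x18, slot 25 ⇒ 0x1A007 (P1/RW1/US1/PS0)
  lvl1: tbl 0x1A, slot 10 ⇒ 0x1C007 (P1/RW1/US1/PS0)
  ✓ 0x1C87B  — 2 lookups
#1 VA=0x1000854 (r,kernel):
  lvl0: tbl 0x18, slot 8 ⇒ 0x7002 (P0/RW1/US0/PS0)
  → PAGE_NOT_PRESENT  (1 entries read)
#2 VA=0x1C18AF9 (r,kernel):
  lvl0: tbl 0x18, slot 14 ⇒ 0x1D007 (P1/RW1/US1/PS0)
  lvl1: tbl 0x1D, slot 24 ⇒ 0x1F007 (P1/RW1/US1/PS0)
  ✓ 0x1FAF9  — 2 lookups
#3 VA=0x280F311 (w,kernel):
  lvl0: tbl 0x18, slot 20 ⇒ 0x22007 (P1/RW1/US1/PS0)
  lvl1: tbl 0x22, slot 15 ⇒ 0x26005 (P1/RW0/US1/PS0)
  → PROTECTION_VIOLATION  (2 entries read)

Access #1 PA: FAULT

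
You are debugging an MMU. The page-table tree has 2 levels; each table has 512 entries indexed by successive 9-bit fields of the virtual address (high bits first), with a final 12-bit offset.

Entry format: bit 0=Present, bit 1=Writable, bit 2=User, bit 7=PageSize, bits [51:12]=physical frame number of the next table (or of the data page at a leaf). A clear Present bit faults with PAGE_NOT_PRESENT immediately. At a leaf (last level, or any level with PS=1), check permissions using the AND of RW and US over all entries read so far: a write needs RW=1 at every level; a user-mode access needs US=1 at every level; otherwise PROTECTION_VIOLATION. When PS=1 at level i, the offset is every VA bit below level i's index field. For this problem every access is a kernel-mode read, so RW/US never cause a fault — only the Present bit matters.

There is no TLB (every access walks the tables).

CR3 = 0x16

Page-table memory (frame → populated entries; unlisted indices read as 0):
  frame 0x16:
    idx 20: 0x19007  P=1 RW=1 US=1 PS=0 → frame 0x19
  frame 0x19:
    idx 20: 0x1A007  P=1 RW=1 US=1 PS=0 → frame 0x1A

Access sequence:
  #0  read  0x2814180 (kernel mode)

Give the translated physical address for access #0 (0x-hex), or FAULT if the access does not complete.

Per-access translation:
#0 VA=0x2814180 (r,kernel):
  [0] read 0x16 idx=20: raw=0x19007 flags P=1 W=1 U=1 S=0
  [1] read 0x19 idx=20: raw=0x1A007 flags P=1 W=1 U=1 S=0
  → PA=0x1A180  (2 entries read)

Access #0 PA: 0x1A180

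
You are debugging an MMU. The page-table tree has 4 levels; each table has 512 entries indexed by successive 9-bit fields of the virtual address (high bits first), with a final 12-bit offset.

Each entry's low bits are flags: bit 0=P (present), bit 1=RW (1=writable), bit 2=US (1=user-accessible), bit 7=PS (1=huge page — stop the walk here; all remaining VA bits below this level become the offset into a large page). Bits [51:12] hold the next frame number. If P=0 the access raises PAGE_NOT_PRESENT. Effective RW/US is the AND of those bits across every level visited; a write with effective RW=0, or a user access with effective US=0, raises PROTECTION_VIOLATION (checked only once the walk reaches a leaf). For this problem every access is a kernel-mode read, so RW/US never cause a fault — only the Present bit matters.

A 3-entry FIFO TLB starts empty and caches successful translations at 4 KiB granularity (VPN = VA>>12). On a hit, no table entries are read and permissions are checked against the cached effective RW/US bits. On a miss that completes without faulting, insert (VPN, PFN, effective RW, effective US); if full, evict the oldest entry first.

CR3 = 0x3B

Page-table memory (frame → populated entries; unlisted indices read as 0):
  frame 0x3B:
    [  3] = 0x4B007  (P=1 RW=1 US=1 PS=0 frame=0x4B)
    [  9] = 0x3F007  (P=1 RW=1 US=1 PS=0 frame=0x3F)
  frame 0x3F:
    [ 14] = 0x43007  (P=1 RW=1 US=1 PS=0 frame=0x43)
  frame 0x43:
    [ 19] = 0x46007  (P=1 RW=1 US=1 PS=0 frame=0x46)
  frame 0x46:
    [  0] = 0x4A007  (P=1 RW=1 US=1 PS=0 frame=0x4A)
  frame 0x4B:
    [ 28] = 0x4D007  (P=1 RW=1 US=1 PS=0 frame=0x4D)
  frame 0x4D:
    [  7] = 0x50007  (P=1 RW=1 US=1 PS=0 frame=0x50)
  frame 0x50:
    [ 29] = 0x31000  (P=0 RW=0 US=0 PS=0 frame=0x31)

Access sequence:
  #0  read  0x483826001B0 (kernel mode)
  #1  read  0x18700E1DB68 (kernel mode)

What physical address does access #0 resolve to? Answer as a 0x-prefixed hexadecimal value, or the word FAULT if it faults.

Per-access translation:
#0 VA=0x483826001B0 (r,kernel):
  lvl0: tbl 0x3B, slot 9 ⇒ 0x3F007 (P1/RW1/US1/PS0)
  lvl1: tbl 0x3F, slot 14 ⇒ 0x43007 (P1/RW1/US1/PS0)
  lvl2: tbl 0x43, slot 19 ⇒ 0x46007 (P1/RW1/US1/PS0)
  lvl3: tbl 0x46, slot 0 ⇒ 0x4A007 (P1/RW1/US1/PS0)
  ✓ 0x4A1B0  — 4 lookups
#1 VA=0x18700E1DB68 (r,kernel):
  lvl0: tbl 0x3B, slot 3 ⇒ 0x4B007 (P1/RW1/US1/PS0)
  lvl1: tbl 0x4B, slot 28 ⇒ 0x4D007 (P1/RW1/US1/PS0)
  lvl2: tbl 0x4D, slot 7 ⇒ 0x50007 (P1/RW1/US1/PS0)
  lvl3: tbl 0x50, slot 29 ⇒ 0x31000 (P0/RW0/US0/PS0)
  ⇒ fault: PAGE_NOT_PRESENT  — 4 lookups

Access #0 PA: 0x4A1B0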